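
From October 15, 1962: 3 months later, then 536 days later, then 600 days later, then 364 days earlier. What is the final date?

February 25, 1965

Adding 3 months from October 15, 1962:
month 10 + 3 = 13, which is month 1 of year 1963 → January 1963.
Day 15 is valid in January, giving January 15, 1963.
Advancing 536 days from January 15, 1963:
January has 31 days, so 31 − 15 = 16 days remain after January 15, 1963; 536 − 16 = 520 left.
February 1963 has 28 days (1963 is not a leap year): 520 − 28 = 492 left.
March 1963 has 31 days: 492 − 31 = 461 left.
April 1963 has 30 days: 461 − 30 = 431 left.
May 1963 has 31 days: 431 − 31 = 400 left.
June 1963 has 30 days: 400 − 30 = 370 left.
July 1963 has 31 days: 370 − 31 = 339 left.
August 1963 has 31 days: 339 − 31 = 308 left.
September 1963 has 30 days: 308 − 30 = 278 left.
October 1963 has 31 days: 278 − 31 = 247 left.
November 1963 has 30 days: 247 − 30 = 217 left.
December 1963 has 31 days: 217 − 31 = 186 left.
January 1964 has 31 days: 186 − 31 = 155 left.
February 1964 has 29 days (1964 is a leap year): 155 − 29 = 126 left.
March 1964 has 31 days: 126 − 31 = 95 left.
April 1964 has 30 days: 95 − 30 = 65 left.
May 1964 has 31 days: 65 − 31 = 34 left.
June 1964 has 30 days: 34 − 30 = 4 left.
4 days into July 1964 → July 4, 1964.
Adding 600 days from July 4, 1964:
July has 31 days, so 31 − 4 = 27 days remain after July 4, 1964; 600 − 27 = 573 left.
August 1964 has 31 days: 573 − 31 = 542 left.
September 1964 has 30 days: 542 − 30 = 512 left.
October 1964 has 31 days: 512 − 31 = 481 left.
November 1964 has 30 days: 481 − 30 = 451 left.
December 1964 has 31 days: 451 − 31 = 420 left.
January 1965 has 31 days: 420 − 31 = 389 left.
February 1965 has 28 days (1965 is not a leap year): 389 − 28 = 361 left.
March 1965 has 31 days: 361 − 31 = 330 left.
April 1965 has 30 days: 330 − 30 = 300 left.
May 1965 has 31 days: 300 − 31 = 269 left.
June 1965 has 30 days: 269 − 30 = 239 left.
July 1965 has 31 days: 239 − 31 = 208 left.
August 1965 has 31 days: 208 − 31 = 177 left.
September 1965 has 30 days: 177 − 30 = 147 left.
October 1965 has 31 days: 147 − 31 = 116 left.
November 1965 has 30 days: 116 − 30 = 86 left.
December 1965 has 31 days: 86 − 31 = 55 left.
January 1966 has 31 days: 55 − 31 = 24 left.
24 days into February 1966 → February 24, 1966.
Counting back 364 days from February 24, 1966:
Going back 24 days from February 24, 1966 reaches the end of the previous month; 364 − 24 = 340 left.
January 1966 has 31 days: 340 − 31 = 309 left.
December 1965 has 31 days: 309 − 31 = 278 left.
November 1965 has 30 days: 278 − 30 = 248 left.
October 1965 has 31 days: 248 − 31 = 217 left.
September 1965 has 30 days: 217 − 30 = 187 left.
August 1965 has 31 days: 187 − 31 = 156 left.
July 1965 has 31 days: 156 − 31 = 125 left.
June 1965 has 30 days: 125 − 30 = 95 left.
May 1965 has 31 days: 95 − 31 = 64 left.
April 1965 has 30 days: 64 − 30 = 34 left.
March 1965 has 31 days: 34 − 31 = 3 left.
February 1965 has 28 days; 28 − 3 = 25 → February 25, 1965.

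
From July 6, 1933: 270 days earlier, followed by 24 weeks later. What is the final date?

March 26, 1933

Going back 270 days from July 6, 1933:
Going back 6 days from July 6, 1933 reaches the end of the previous month; 270 − 6 = 264 left.
June 1933 has 30 days: 264 − 30 = 234 left.
May 1933 has 31 days: 234 − 31 = 203 left.
April 1933 has 30 days: 203 − 30 = 173 left.
March 1933 has 31 days: 173 − 31 = 142 left.
February 1933 has 28 days (1933 is not a leap year): 142 − 28 = 114 left.
January 1933 has 31 days: 114 − 31 = 83 left.
December 1932 has 31 days: 83 − 31 = 52 left.
November 1932 has 30 days: 52 − 30 = 22 left.
October 1932 has 31 days; 31 − 22 = 9 → October 9, 1932.
Advancing 24 weeks (= 168 days) from October 9, 1932:
October has 31 days, so 31 − 9 = 22 days remain after October 9, 1932; 168 − 22 = 146 left.
November 1932 has 30 days: 146 − 30 = 116 left.
December 1932 has 31 days: 116 − 31 = 85 left.
January 1933 has 31 days: 85 − 31 = 54 left.
February 1933 has 28 days (1933 is not a leap year): 54 − 28 = 26 left.
26 days into March 1933 → March 26, 1933.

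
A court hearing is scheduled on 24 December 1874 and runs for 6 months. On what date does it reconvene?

June 24, 1875

Counting forward 6 months from December 24, 1874.
month 12 + 6 = 18, which is month 6 of year 1875 → June 1875.
Day 24 is valid in June, giving June 24, 1875.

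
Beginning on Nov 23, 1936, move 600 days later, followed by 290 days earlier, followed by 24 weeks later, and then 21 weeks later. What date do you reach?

Counting forward 600 days from November 23, 1936:
November has 30 days, so 30 − 23 = 7 days remain after November 23, 1936; 600 − 7 = 593 left.
December 1936 has 31 days: 593 − 31 = 562 left.
January 1937 has 31 days: 562 − 31 = 531 left.
February 1937 has 28 days (1937 is not a leap year): 531 − 28 = 503 left.
March 1937 has 31 days: 503 − 31 = 472 left.
April 1937 has 30 days: 472 − 30 = 442 left.
May 1937 has 31 days: 442 − 31 = 411 left.
June 1937 has 30 days: 411 − 30 = 381 left.
July 1937 has 31 days: 381 − 31 = 350 left.
August 1937 has 31 days: 350 − 31 = 319 left.
September 1937 has 30 days: 319 − 30 = 289 left.
October 1937 has 31 days: 289 − 31 = 258 left.
November 1937 has 30 days: 258 − 30 = 228 left.
December 1937 has 31 days: 228 − 31 = 197 left.
January 1938 has 31 days: 197 − 31 = 166 left.
February 1938 has 28 days (1938 is not a leap year): 166 − 28 = 138 left.
March 1938 has 31 days: 138 − 31 = 107 left.
April 1938 has 30 days: 107 − 30 = 77 left.
May 1938 has 31 days: 77 − 31 = 46 left.
June 1938 has 30 days: 46 − 30 = 16 left.
16 days into July 1938 → July 16, 1938.
Counting back 290 days from July 16, 1938:
Going back 16 days from July 16, 1938 reaches the end of the previous month; 290 − 16 = 274 left.
June 1938 has 30 days: 274 − 30 = 244 left.
May 1938 has 31 days: 244 − 31 = 213 left.
April 1938 has 30 days: 213 − 30 = 183 left.
March 1938 has 31 days: 183 − 31 = 152 left.
February 1938 has 28 days (1938 is not a leap year): 152 − 28 = 124 left.
January 1938 has 31 days: 124 − 31 = 93 left.
December 1937 has 31 days: 93 − 31 = 62 left.
November 1937 has 30 days: 62 − 30 = 32 left.
October 1937 has 31 days: 32 − 31 = 1 left.
September 1937 has 30 days; 30 − 1 = 29 → September 29, 1937.
Advancing 24 weeks (= 168 days) from September 29, 1937:
September has 30 days, so 30 − 29 = 1 day remains after September 29, 1937; 168 − 1 = 167 left.
October 1937 has 31 days: 167 − 31 = 136 left.
November 1937 has 30 days: 136 − 30 = 106 left.
December 1937 has 31 days: 106 − 31 = 75 left.
January 1938 has 31 days: 75 − 31 = 44 left.
February 1938 has 28 days (1938 is not a leap year): 44 − 28 = 16 left.
16 days into March 1938 → March 16, 1938.
Adding 21 weeks (= 147 days) from March 16, 1938:
March has 31 days, so 31 − 16 = 15 days remain after March 16, 1938; 147 − 15 = 132 left.
April 1938 has 30 days: 132 − 30 = 102 left.
May 1938 has 31 days: 102 − 31 = 71 left.
June 1938 has 30 days: 71 − 30 = 41 left.
July 1938 has 31 days: 41 − 31 = 10 left.
10 days into August 1938 → August 10, 1938.

August 10, 1938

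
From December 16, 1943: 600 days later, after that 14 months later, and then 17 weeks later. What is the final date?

February 3, 1947

Advancing 600 days from December 16, 1943:
December has 31 days, so 31 − 16 = 15 days remain after December 16, 1943; 600 − 15 = 585 left.
January 1944 has 31 days: 585 − 31 = 554 left.
February 1944 has 29 days (1944 is a leap year): 554 − 29 = 525 left.
March 1944 has 31 days: 525 − 31 = 494 left.
April 1944 has 30 days: 494 − 30 = 464 left.
May 1944 has 31 days: 464 − 31 = 433 left.
June 1944 has 30 days: 433 − 30 = 403 left.
July 1944 has 31 days: 403 − 31 = 372 left.
August 1944 has 31 days: 372 − 31 = 341 left.
September 1944 has 30 days: 341 − 30 = 311 left.
October 1944 has 31 days: 311 − 31 = 280 left.
November 1944 has 30 days: 280 − 30 = 250 left.
December 1944 has 31 days: 250 − 31 = 219 left.
January 1945 has 31 days: 219 − 31 = 188 left.
February 1945 has 28 days (1945 is not a leap year): 188 − 28 = 160 left.
March 1945 has 31 days: 160 − 31 = 129 left.
April 1945 has 30 days: 129 − 30 = 99 left.
May 1945 has 31 days: 99 − 31 = 68 left.
June 1945 has 30 days: 68 − 30 = 38 left.
July 1945 has 31 days: 38 − 31 = 7 left.
7 days into August 1945 → August 7, 1945.
Advancing 14 months from August 7, 1945:
month 8 + 14 = 22, which is month 10 of year 1946 → October 1946.
Day 7 is valid in October, giving October 7, 1946.
Adding 17 weeks (= 119 days) from October 7, 1946:
October has 31 days, so 31 − 7 = 24 days remain after October 7, 1946; 119 − 24 = 95 left.
November 1946 has 30 days: 95 − 30 = 65 left.
December 1946 has 31 days: 65 − 31 = 34 left.
January 1947 has 31 days: 34 − 31 = 3 left.
3 days into February 1947 → February 3, 1947.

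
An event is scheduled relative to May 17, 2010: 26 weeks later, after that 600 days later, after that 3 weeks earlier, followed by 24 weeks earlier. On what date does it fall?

Advancing 26 weeks (= 182 days) from May 17, 2010:
May has 31 days, so 31 − 17 = 14 days remain after May 17, 2010; 182 − 14 = 168 left.
June 2010 has 30 days: 168 − 30 = 138 left.
July 2010 has 31 days: 138 − 31 = 107 left.
August 2010 has 31 days: 107 − 31 = 76 left.
September 2010 has 30 days: 76 − 30 = 46 left.
October 2010 has 31 days: 46 − 31 = 15 left.
15 days into November 2010 → November 15, 2010.
Adding 600 days from November 15, 2010:
November has 30 days, so 30 − 15 = 15 days remain after November 15, 2010; 600 − 15 = 585 left.
December 2010 has 31 days: 585 − 31 = 554 left.
January 2011 has 31 days: 554 − 31 = 523 left.
February 2011 has 28 days (2011 is not a leap year): 523 − 28 = 495 left.
March 2011 has 31 days: 495 − 31 = 464 left.
April 2011 has 30 days: 464 − 30 = 434 left.
May 2011 has 31 days: 434 − 31 = 403 left.
June 2011 has 30 days: 403 − 30 = 373 left.
July 2011 has 31 days: 373 − 31 = 342 left.
August 2011 has 31 days: 342 − 31 = 311 left.
September 2011 has 30 days: 311 − 30 = 281 left.
October 2011 has 31 days: 281 − 31 = 250 left.
November 2011 has 30 days: 250 − 30 = 220 left.
December 2011 has 31 days: 220 − 31 = 189 left.
January 2012 has 31 days: 189 − 31 = 158 left.
February 2012 has 29 days (2012 is a leap year): 158 − 29 = 129 left.
March 2012 has 31 days: 129 − 31 = 98 left.
April 2012 has 30 days: 98 − 30 = 68 left.
May 2012 has 31 days: 68 − 31 = 37 left.
June 2012 has 30 days: 37 − 30 = 7 left.
7 days into July 2012 → July 7, 2012.
Going back 3 weeks (= 21 days) from July 7, 2012:
Going back 7 days from July 7, 2012 reaches the end of the previous month; 21 − 7 = 14 left.
June 2012 has 30 days; 30 − 14 = 16 → June 16, 2012.
Subtracting 24 weeks (= 168 days) from June 16, 2012:
Going back 16 days from June 16, 2012 reaches the end of the previous month; 168 − 16 = 152 left.
May 2012 has 31 days: 152 − 31 = 121 left.
April 2012 has 30 days: 121 − 30 = 91 left.
March 2012 has 31 days: 91 − 31 = 60 left.
February 2012 has 29 days (2012 is a leap year): 60 − 29 = 31 left.
January 2012 has 31 days: 31 − 31 = 0 left.
December 2011 has 31 days; 31 − 0 = 31 → December 31, 2011.

December 31, 2011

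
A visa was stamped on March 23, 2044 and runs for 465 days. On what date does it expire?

July 1, 2045

Counting forward 465 days from March 23, 2044.
March has 31 days, so 31 − 23 = 8 days remain after March 23, 2044; 465 − 8 = 457 left.
April 2044 has 30 days: 457 − 30 = 427 left.
May 2044 has 31 days: 427 − 31 = 396 left.
June 2044 has 30 days: 396 − 30 = 366 left.
July 2044 has 31 days: 366 − 31 = 335 left.
August 2044 has 31 days: 335 − 31 = 304 left.
September 2044 has 30 days: 304 − 30 = 274 left.
October 2044 has 31 days: 274 − 31 = 243 left.
November 2044 has 30 days: 243 − 30 = 213 left.
December 2044 has 31 days: 213 − 31 = 182 left.
January 2045 has 31 days: 182 − 31 = 151 left.
February 2045 has 28 days (2045 is not a leap year): 151 − 28 = 123 left.
March 2045 has 31 days: 123 − 31 = 92 left.
April 2045 has 30 days: 92 − 30 = 62 left.
May 2045 has 31 days: 62 − 31 = 31 left.
June 2045 has 30 days: 31 − 30 = 1 left.
1 day into July 2045 → July 1, 2045.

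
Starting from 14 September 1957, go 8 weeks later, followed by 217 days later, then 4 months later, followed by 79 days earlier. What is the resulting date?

Advancing 8 weeks (= 56 days) from September 14, 1957:
September has 30 days, so 30 − 14 = 16 days remain after September 14, 1957; 56 − 16 = 40 left.
October 1957 has 31 days: 40 − 31 = 9 left.
9 days into November 1957 → November 9, 1957.
Adding 217 days from November 9, 1957:
November has 30 days, so 30 − 9 = 21 days remain after November 9, 1957; 217 − 21 = 196 left.
December 1957 has 31 days: 196 − 31 = 165 left.
January 1958 has 31 days: 165 − 31 = 134 left.
February 1958 has 28 days (1958 is not a leap year): 134 − 28 = 106 left.
March 1958 has 31 days: 106 − 31 = 75 left.
April 1958 has 30 days: 75 − 30 = 45 left.
May 1958 has 31 days: 45 − 31 = 14 left.
14 days into June 1958 → June 14, 1958.
Counting forward 4 months from June 14, 1958:
month 6 + 4 = 10 → October 1958.
Day 14 is valid in October, giving October 14, 1958.
Going back 79 days from October 14, 1958:
Going back 14 days from October 14, 1958 reaches the end of the previous month; 79 − 14 = 65 left.
September 1958 has 30 days: 65 − 30 = 35 left.
August 1958 has 31 days: 35 − 31 = 4 left.
July 1958 has 31 days; 31 − 4 = 27 → July 27, 1958.

July 27, 1958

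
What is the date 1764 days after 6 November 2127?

Adding 1764 days from November 6, 2127.
November has 30 days, so 30 − 6 = 24 days remain after November 6, 2127; 1764 − 24 = 1740 left.
December 2127 has 31 days: 1740 − 31 = 1709 left.
January 2128 has 31 days: 1709 − 31 = 1678 left.
February 2128 has 29 days (2128 is a leap year): 1678 − 29 = 1649 left.
March 2128 has 31 days: 1649 − 31 = 1618 left.
April 2128 has 30 days: 1618 − 30 = 1588 left.
May 2128 has 31 days: 1588 − 31 = 1557 left.
June 2128 has 30 days: 1557 − 30 = 1527 left.
July 2128 has 31 days: 1527 − 31 = 1496 left.
August 2128 has 31 days: 1496 − 31 = 1465 left.
September 2128 has 30 days: 1465 − 30 = 1435 left.
October 2128 has 31 days: 1435 − 31 = 1404 left.
November 2128 has 30 days: 1404 − 30 = 1374 left.
December 2128 has 31 days: 1374 − 31 = 1343 left.
January 2129 has 31 days: 1343 − 31 = 1312 left.
February 2129 has 28 days (2129 is not a leap year): 1312 − 28 = 1284 left.
March 2129 has 31 days: 1284 − 31 = 1253 left.
April 2129 has 30 days: 1253 − 30 = 1223 left.
May 2129 has 31 days: 1223 − 31 = 1192 left.
June 2129 has 30 days: 1192 − 30 = 1162 left.
July 2129 has 31 days: 1162 − 31 = 1131 left.
August 2129 has 31 days: 1131 − 31 = 1100 left.
September 2129 has 30 days: 1100 − 30 = 1070 left.
October 2129 has 31 days: 1070 − 31 = 1039 left.
November 2129 has 30 days: 1039 − 30 = 1009 left.
December 2129 has 31 days: 1009 − 31 = 978 left.
January 2130 has 31 days: 978 − 31 = 947 left.
February 2130 has 28 days (2130 is not a leap year): 947 − 28 = 919 left.
March 2130 has 31 days: 919 − 31 = 888 left.
April 2130 has 30 days: 888 − 30 = 858 left.
May 2130 has 31 days: 858 − 31 = 827 left.
June 2130 has 30 days: 827 − 30 = 797 left.
July 2130 has 31 days: 797 − 31 = 766 left.
August 2130 has 31 days: 766 − 31 = 735 left.
September 2130 has 30 days: 735 − 30 = 705 left.
October 2130 has 31 days: 705 − 31 = 674 left.
November 2130 has 30 days: 674 − 30 = 644 left.
December 2130 has 31 days: 644 − 31 = 613 left.
January 2131 has 31 days: 613 − 31 = 582 left.
February 2131 has 28 days (2131 is not a leap year): 582 − 28 = 554 left.
March 2131 has 31 days: 554 − 31 = 523 left.
April 2131 has 30 days: 523 − 30 = 493 left.
May 2131 has 31 days: 493 − 31 = 462 left.
June 2131 has 30 days: 462 − 30 = 432 left.
July 2131 has 31 days: 432 − 31 = 401 left.
August 2131 has 31 days: 401 − 31 = 370 left.
September 2131 has 30 days: 370 − 30 = 340 left.
October 2131 has 31 days: 340 − 31 = 309 left.
November 2131 has 30 days: 309 − 30 = 279 left.
December 2131 has 31 days: 279 − 31 = 248 left.
January 2132 has 31 days: 248 − 31 = 217 left.
February 2132 has 29 days (2132 is a leap year): 217 − 29 = 188 left.
March 2132 has 31 days: 188 − 31 = 157 left.
April 2132 has 30 days: 157 − 30 = 127 left.
May 2132 has 31 days: 127 − 31 = 96 left.
June 2132 has 30 days: 96 − 30 = 66 left.
July 2132 has 31 days: 66 − 31 = 35 left.
August 2132 has 31 days: 35 − 31 = 4 left.
4 days into September 2132 → September 4, 2132.

September 4, 2132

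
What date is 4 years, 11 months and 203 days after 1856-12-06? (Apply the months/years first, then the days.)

Adding 4 years, 11 months and 203 days from December 6, 1856: first the month/year part, then the days.
+4 years → 1860; month 12 + 11 = 23, which is month 11 of year 1861 → November 1861.
Day 6 is valid in November, giving November 6, 1861.
Now add 203 days from November 6, 1861.
November has 30 days, so 30 − 6 = 24 days remain after November 6, 1861; 203 − 24 = 179 left.
December 1861 has 31 days: 179 − 31 = 148 left.
January 1862 has 31 days: 148 − 31 = 117 left.
February 1862 has 28 days (1862 is not a leap year): 117 − 28 = 89 left.
March 1862 has 31 days: 89 − 31 = 58 left.
April 1862 has 30 days: 58 − 30 = 28 left.
28 days into May 1862 → May 28, 1862.

May 28, 1862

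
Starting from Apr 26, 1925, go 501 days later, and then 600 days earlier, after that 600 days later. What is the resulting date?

Adding 501 days from April 26, 1925:
April has 30 days, so 30 − 26 = 4 days remain after April 26, 1925; 501 − 4 = 497 left.
May 1925 has 31 days: 497 − 31 = 466 left.
June 1925 has 30 days: 466 − 30 = 436 left.
July 1925 has 31 days: 436 − 31 = 405 left.
August 1925 has 31 days: 405 − 31 = 374 left.
September 1925 has 30 days: 374 − 30 = 344 left.
October 1925 has 31 days: 344 − 31 = 313 left.
November 1925 has 30 days: 313 − 30 = 283 left.
December 1925 has 31 days: 283 − 31 = 252 left.
January 1926 has 31 days: 252 − 31 = 221 left.
February 1926 has 28 days (1926 is not a leap year): 221 − 28 = 193 left.
March 1926 has 31 days: 193 − 31 = 162 left.
April 1926 has 30 days: 162 − 30 = 132 left.
May 1926 has 31 days: 132 − 31 = 101 left.
June 1926 has 30 days: 101 − 30 = 71 left.
July 1926 has 31 days: 71 − 31 = 40 left.
August 1926 has 31 days: 40 − 31 = 9 left.
9 days into September 1926 → September 9, 1926.
Going back 600 days from September 9, 1926:
Going back 9 days from September 9, 1926 reaches the end of the previous month; 600 − 9 = 591 left.
August 1926 has 31 days: 591 − 31 = 560 left.
July 1926 has 31 days: 560 − 31 = 529 left.
June 1926 has 30 days: 529 − 30 = 499 left.
May 1926 has 31 days: 499 − 31 = 468 left.
April 1926 has 30 days: 468 − 30 = 438 left.
March 1926 has 31 days: 438 − 31 = 407 left.
February 1926 has 28 days (1926 is not a leap year): 407 − 28 = 379 left.
January 1926 has 31 days: 379 − 31 = 348 left.
December 1925 has 31 days: 348 − 31 = 317 left.
November 1925 has 30 days: 317 − 30 = 287 left.
October 1925 has 31 days: 287 − 31 = 256 left.
September 1925 has 30 days: 256 − 30 = 226 left.
August 1925 has 31 days: 226 − 31 = 195 left.
July 1925 has 31 days: 195 − 31 = 164 left.
June 1925 has 30 days: 164 − 30 = 134 left.
May 1925 has 31 days: 134 − 31 = 103 left.
April 1925 has 30 days: 103 − 30 = 73 left.
March 1925 has 31 days: 73 − 31 = 42 left.
February 1925 has 28 days (1925 is not a leap year): 42 − 28 = 14 left.
January 1925 has 31 days; 31 − 14 = 17 → January 17, 1925.
Adding 600 days from January 17, 1925:
January has 31 days, so 31 − 17 = 14 days remain after January 17, 1925; 600 − 14 = 586 left.
February 1925 has 28 days (1925 is not a leap year): 586 − 28 = 558 left.
March 1925 has 31 days: 558 − 31 = 527 left.
April 1925 has 30 days: 527 − 30 = 497 left.
May 1925 has 31 days: 497 − 31 = 466 left.
June 1925 has 30 days: 466 − 30 = 436 left.
July 1925 has 31 days: 436 − 31 = 405 left.
August 1925 has 31 days: 405 − 31 = 374 left.
September 1925 has 30 days: 374 − 30 = 344 left.
October 1925 has 31 days: 344 − 31 = 313 left.
November 1925 has 30 days: 313 − 30 = 283 left.
December 1925 has 31 days: 283 − 31 = 252 left.
January 1926 has 31 days: 252 − 31 = 221 left.
February 1926 has 28 days (1926 is not a leap year): 221 − 28 = 193 left.
March 1926 has 31 days: 193 − 31 = 162 left.
April 1926 has 30 days: 162 − 30 = 132 left.
May 1926 has 31 days: 132 − 31 = 101 left.
June 1926 has 30 days: 101 − 30 = 71 left.
July 1926 has 31 days: 71 − 31 = 40 left.
August 1926 has 31 days: 40 − 31 = 9 left.
9 days into September 1926 → September 9, 1926.

September 9, 1926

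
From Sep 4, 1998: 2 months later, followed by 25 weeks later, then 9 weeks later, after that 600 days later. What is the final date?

Advancing 2 months from September 4, 1998:
month 9 + 2 = 11 → November 1998.
Day 4 is valid in November, giving November 4, 1998.
Adding 25 weeks (= 175 days) from November 4, 1998:
November has 30 days, so 30 − 4 = 26 days remain after November 4, 1998; 175 − 26 = 149 left.
December 1998 has 31 days: 149 − 31 = 118 left.
January 1999 has 31 days: 118 − 31 = 87 left.
February 1999 has 28 days (1999 is not a leap year): 87 − 28 = 59 left.
March 1999 has 31 days: 59 − 31 = 28 left.
28 days into April 1999 → April 28, 1999.
Advancing 9 weeks (= 63 days) from April 28, 1999:
April has 30 days, so 30 − 28 = 2 days remain after April 28, 1999; 63 − 2 = 61 left.
May 1999 has 31 days: 61 − 31 = 30 left.
30 days into June 1999 → June 30, 1999.
Counting forward 600 days from June 30, 1999:
June has 30 days, so 30 − 30 = 0 days remain after June 30, 1999; 600 − 0 = 600 left.
July 1999 has 31 days: 600 − 31 = 569 left.
August 1999 has 31 days: 569 − 31 = 538 left.
September 1999 has 30 days: 538 − 30 = 508 left.
October 1999 has 31 days: 508 − 31 = 477 left.
November 1999 has 30 days: 477 − 30 = 447 left.
December 1999 has 31 days: 447 − 31 = 416 left.
January 2000 has 31 days: 416 − 31 = 385 left.
February 2000 has 29 days (2000 is a leap year (divisible by 400)): 385 − 29 = 356 left.
March 2000 has 31 days: 356 − 31 = 325 left.
April 2000 has 30 days: 325 − 30 = 295 left.
May 2000 has 31 days: 295 − 31 = 264 left.
June 2000 has 30 days: 264 − 30 = 234 left.
July 2000 has 31 days: 234 − 31 = 203 left.
August 2000 has 31 days: 203 − 31 = 172 left.
September 2000 has 30 days: 172 − 30 = 142 left.
October 2000 has 31 days: 142 − 31 = 111 left.
November 2000 has 30 days: 111 − 30 = 81 left.
December 2000 has 31 days: 81 − 31 = 50 left.
January 2001 has 31 days: 50 − 31 = 19 left.
19 days into February 2001 → February 19, 2001.

February 19, 2001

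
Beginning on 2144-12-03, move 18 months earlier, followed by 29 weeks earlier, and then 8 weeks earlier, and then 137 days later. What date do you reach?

Counting back 18 months from December 3, 2144:
month 12 − 18 = -6, which is month 6 of year 2143 → June 2143.
Day 3 is valid in June, giving June 3, 2143.
Subtracting 29 weeks (= 203 days) from June 3, 2143:
Going back 3 days from June 3, 2143 reaches the end of the previous month; 203 − 3 = 200 left.
May 2143 has 31 days: 200 − 31 = 169 left.
April 2143 has 30 days: 169 − 30 = 139 left.
March 2143 has 31 days: 139 − 31 = 108 left.
February 2143 has 28 days (2143 is not a leap year): 108 − 28 = 80 left.
January 2143 has 31 days: 80 − 31 = 49 left.
December 2142 has 31 days: 49 − 31 = 18 left.
November 2142 has 30 days; 30 − 18 = 12 → November 12, 2142.
Going back 8 weeks (= 56 days) from November 12, 2142:
Going back 12 days from November 12, 2142 reaches the end of the previous month; 56 − 12 = 44 left.
October 2142 has 31 days: 44 − 31 = 13 left.
September 2142 has 30 days; 30 − 13 = 17 → September 17, 2142.
Counting forward 137 days from September 17, 2142:
September has 30 days, so 30 − 17 = 13 days remain after September 17, 2142; 137 − 13 = 124 left.
October 2142 has 31 days: 124 − 31 = 93 left.
November 2142 has 30 days: 93 − 30 = 63 left.
December 2142 has 31 days: 63 − 31 = 32 left.
January 2143 has 31 days: 32 − 31 = 1 left.
1 day into February 2143 → February 1, 2143.

February 1, 2143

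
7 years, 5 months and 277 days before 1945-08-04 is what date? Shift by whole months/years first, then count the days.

Subtracting 7 years, 5 months and 277 days from August 4, 1945: first the month/year part, then the days.
-7 years → 1938; month 8 − 5 = 3 → March 1938.
Day 4 is valid in March, giving March 4, 1938.
Now subtract 277 days from March 4, 1938.
Going back 4 days from March 4, 1938 reaches the end of the previous month; 277 − 4 = 273 left.
February 1938 has 28 days (1938 is not a leap year): 273 − 28 = 245 left.
January 1938 has 31 days: 245 − 31 = 214 left.
December 1937 has 31 days: 214 − 31 = 183 left.
November 1937 has 30 days: 183 − 30 = 153 left.
October 1937 has 31 days: 153 − 31 = 122 left.
September 1937 has 30 days: 122 − 30 = 92 left.
August 1937 has 31 days: 92 − 31 = 61 left.
July 1937 has 31 days: 61 − 31 = 30 left.
June 1937 has 30 days: 30 − 30 = 0 left.
May 1937 has 31 days; 31 − 0 = 31 → May 31, 1937.

May 31, 1937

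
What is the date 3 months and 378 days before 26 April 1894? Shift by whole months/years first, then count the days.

January 13, 1893

Counting back 3 months and 378 days from April 26, 1894: first the month/year part, then the days.
month 4 − 3 = 1 → January 1894.
Day 26 is valid in January, giving January 26, 1894.
Now subtract 378 days from January 26, 1894.
Going back 26 days from January 26, 1894 reaches the end of the previous month; 378 − 26 = 352 left.
December 1893 has 31 days: 352 − 31 = 321 left.
November 1893 has 30 days: 321 − 30 = 291 left.
October 1893 has 31 days: 291 − 31 = 260 left.
September 1893 has 30 days: 260 − 30 = 230 left.
August 1893 has 31 days: 230 − 31 = 199 left.
July 1893 has 31 days: 199 − 31 = 168 left.
June 1893 has 30 days: 168 − 30 = 138 left.
May 1893 has 31 days: 138 − 31 = 107 left.
April 1893 has 30 days: 107 − 30 = 77 left.
March 1893 has 31 days: 77 − 31 = 46 left.
February 1893 has 28 days (1893 is not a leap year): 46 − 28 = 18 left.
January 1893 has 31 days; 31 − 18 = 13 → January 13, 1893.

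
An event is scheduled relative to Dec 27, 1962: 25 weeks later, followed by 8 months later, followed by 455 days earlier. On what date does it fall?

November 22, 1962

Adding 25 weeks (= 175 days) from December 27, 1962:
December has 31 days, so 31 − 27 = 4 days remain after December 27, 1962; 175 − 4 = 171 left.
January 1963 has 31 days: 171 − 31 = 140 left.
February 1963 has 28 days (1963 is not a leap year): 140 − 28 = 112 left.
March 1963 has 31 days: 112 − 31 = 81 left.
April 1963 has 30 days: 81 − 30 = 51 left.
May 1963 has 31 days: 51 − 31 = 20 left.
20 days into June 1963 → June 20, 1963.
Counting forward 8 months from June 20, 1963:
month 6 + 8 = 14, which is month 2 of year 1964 → February 1964.
Day 20 is valid in February, giving February 20, 1964.
Counting back 455 days from February 20, 1964:
Going back 20 days from February 20, 1964 reaches the end of the previous month; 455 − 20 = 435 left.
January 1964 has 31 days: 435 − 31 = 404 left.
December 1963 has 31 days: 404 − 31 = 373 left.
November 1963 has 30 days: 373 − 30 = 343 left.
October 1963 has 31 days: 343 − 31 = 312 left.
September 1963 has 30 days: 312 − 30 = 282 left.
August 1963 has 31 days: 282 − 31 = 251 left.
July 1963 has 31 days: 251 − 31 = 220 left.
June 1963 has 30 days: 220 − 30 = 190 left.
May 1963 has 31 days: 190 − 31 = 159 left.
April 1963 has 30 days: 159 − 30 = 129 left.
March 1963 has 31 days: 129 − 31 = 98 left.
February 1963 has 28 days (1963 is not a leap year): 98 − 28 = 70 left.
January 1963 has 31 days: 70 − 31 = 39 left.
December 1962 has 31 days: 39 − 31 = 8 left.
November 1962 has 30 days; 30 − 8 = 22 → November 22, 1962.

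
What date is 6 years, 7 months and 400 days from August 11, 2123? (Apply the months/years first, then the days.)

April 15, 2131

Counting forward 6 years, 7 months and 400 days from August 11, 2123: first the month/year part, then the days.
+6 years → 2129; month 8 + 7 = 15, which is month 3 of year 2130 → March 2130.
Day 11 is valid in March, giving March 11, 2130.
Now add 400 days from March 11, 2130.
March has 31 days, so 31 − 11 = 20 days remain after March 11, 2130; 400 − 20 = 380 left.
April 2130 has 30 days: 380 − 30 = 350 left.
May 2130 has 31 days: 350 − 31 = 319 left.
June 2130 has 30 days: 319 − 30 = 289 left.
July 2130 has 31 days: 289 − 31 = 258 left.
August 2130 has 31 days: 258 − 31 = 227 left.
September 2130 has 30 days: 227 − 30 = 197 left.
October 2130 has 31 days: 197 − 31 = 166 left.
November 2130 has 30 days: 166 − 30 = 136 left.
December 2130 has 31 days: 136 − 31 = 105 left.
January 2131 has 31 days: 105 − 31 = 74 left.
February 2131 has 28 days (2131 is not a leap year): 74 − 28 = 46 left.
March 2131 has 31 days: 46 − 31 = 15 left.
15 days into April 2131 → April 15, 2131.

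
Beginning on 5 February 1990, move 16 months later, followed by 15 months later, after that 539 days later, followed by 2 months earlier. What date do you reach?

December 26, 1993

Counting forward 16 months from February 5, 1990:
month 2 + 16 = 18, which is month 6 of year 1991 → June 1991.
Day 5 is valid in June, giving June 5, 1991.
Counting forward 15 months from June 5, 1991:
month 6 + 15 = 21, which is month 9 of year 1992 → September 1992.
Day 5 is valid in September, giving September 5, 1992.
Advancing 539 days from September 5, 1992:
September has 30 days, so 30 − 5 = 25 days remain after September 5, 1992; 539 − 25 = 514 left.
October 1992 has 31 days: 514 − 31 = 483 left.
November 1992 has 30 days: 483 − 30 = 453 left.
December 1992 has 31 days: 453 − 31 = 422 left.
January 1993 has 31 days: 422 − 31 = 391 left.
February 1993 has 28 days (1993 is not a leap year): 391 − 28 = 363 left.
March 1993 has 31 days: 363 − 31 = 332 left.
April 1993 has 30 days: 332 − 30 = 302 left.
May 1993 has 31 days: 302 − 31 = 271 left.
June 1993 has 30 days: 271 − 30 = 241 left.
July 1993 has 31 days: 241 − 31 = 210 left.
August 1993 has 31 days: 210 − 31 = 179 left.
September 1993 has 30 days: 179 − 30 = 149 left.
October 1993 has 31 days: 149 − 31 = 118 left.
November 1993 has 30 days: 118 − 30 = 88 left.
December 1993 has 31 days: 88 − 31 = 57 left.
January 1994 has 31 days: 57 − 31 = 26 left.
26 days into February 1994 → February 26, 1994.
Counting back 2 months from February 26, 1994:
month 2 − 2 = 0, which is month 12 of year 1993 → December 1993.
Day 26 is valid in December, giving December 26, 1993.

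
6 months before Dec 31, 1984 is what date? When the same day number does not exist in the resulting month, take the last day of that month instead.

Subtracting 6 months from December 31, 1984.
month 12 − 6 = 6 → June 1984.
June 1984 has only 30 days and the start was day 31, so the date clamps to June 30, 1984.

June 30, 1984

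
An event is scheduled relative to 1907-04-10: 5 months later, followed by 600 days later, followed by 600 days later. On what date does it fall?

Adding 5 months from April 10, 1907:
month 4 + 5 = 9 → September 1907.
Day 10 is valid in September, giving September 10, 1907.
Adding 600 days from September 10, 1907:
September has 30 days, so 30 − 10 = 20 days remain after September 10, 1907; 600 − 20 = 580 left.
October 1907 has 31 days: 580 − 31 = 549 left.
November 1907 has 30 days: 549 − 30 = 519 left.
December 1907 has 31 days: 519 − 31 = 488 left.
January 1908 has 31 days: 488 − 31 = 457 left.
February 1908 has 29 days (1908 is a leap year): 457 − 29 = 428 left.
March 1908 has 31 days: 428 − 31 = 397 left.
April 1908 has 30 days: 397 − 30 = 367 left.
May 1908 has 31 days: 367 − 31 = 336 left.
June 1908 has 30 days: 336 − 30 = 306 left.
July 1908 has 31 days: 306 − 31 = 275 left.
August 1908 has 31 days: 275 − 31 = 244 left.
September 1908 has 30 days: 244 − 30 = 214 left.
October 1908 has 31 days: 214 − 31 = 183 left.
November 1908 has 30 days: 183 − 30 = 153 left.
December 1908 has 31 days: 153 − 31 = 122 left.
January 1909 has 31 days: 122 − 31 = 91 left.
February 1909 has 28 days (1909 is not a leap year): 91 − 28 = 63 left.
March 1909 has 31 days: 63 − 31 = 32 left.
April 1909 has 30 days: 32 − 30 = 2 left.
2 days into May 1909 → May 2, 1909.
Counting forward 600 days from May 2, 1909:
May has 31 days, so 31 − 2 = 29 days remain after May 2, 1909; 600 − 29 = 571 left.
June 1909 has 30 days: 571 − 30 = 541 left.
July 1909 has 31 days: 541 − 31 = 510 left.
August 1909 has 31 days: 510 − 31 = 479 left.
September 1909 has 30 days: 479 − 30 = 449 left.
October 1909 has 31 days: 449 − 31 = 418 left.
November 1909 has 30 days: 418 − 30 = 388 left.
December 1909 has 31 days: 388 − 31 = 357 left.
January 1910 has 31 days: 357 − 31 = 326 left.
February 1910 has 28 days (1910 is not a leap year): 326 − 28 = 298 left.
March 1910 has 31 days: 298 − 31 = 267 left.
April 1910 has 30 days: 267 − 30 = 237 left.
May 1910 has 31 days: 237 − 31 = 206 left.
June 1910 has 30 days: 206 − 30 = 176 left.
July 1910 has 31 days: 176 − 31 = 145 left.
August 1910 has 31 days: 145 − 31 = 114 left.
September 1910 has 30 days: 114 − 30 = 84 left.
October 1910 has 31 days: 84 − 31 = 53 left.
November 1910 has 30 days: 53 − 30 = 23 left.
23 days into December 1910 → December 23, 1910.

December 23, 1910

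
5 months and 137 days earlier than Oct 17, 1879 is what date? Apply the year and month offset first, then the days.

December 31, 1878

Going back 5 months and 137 days from October 17, 1879: first the month/year part, then the days.
month 10 − 5 = 5 → May 1879.
Day 17 is valid in May, giving May 17, 1879.
Now subtract 137 days from May 17, 1879.
Going back 17 days from May 17, 1879 reaches the end of the previous month; 137 − 17 = 120 left.
April 1879 has 30 days: 120 − 30 = 90 left.
March 1879 has 31 days: 90 − 31 = 59 left.
February 1879 has 28 days (1879 is not a leap year): 59 − 28 = 31 left.
January 1879 has 31 days: 31 − 31 = 0 left.
December 1878 has 31 days; 31 − 0 = 31 → December 31, 1878.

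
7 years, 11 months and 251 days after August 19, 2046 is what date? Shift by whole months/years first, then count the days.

March 27, 2055

Adding 7 years, 11 months and 251 days from August 19, 2046: first the month/year part, then the days.
+7 years → 2053; month 8 + 11 = 19, which is month 7 of year 2054 → July 2054.
Day 19 is valid in July, giving July 19, 2054.
Now add 251 days from July 19, 2054.
July has 31 days, so 31 − 19 = 12 days remain after July 19, 2054; 251 − 12 = 239 left.
August 2054 has 31 days: 239 − 31 = 208 left.
September 2054 has 30 days: 208 − 30 = 178 left.
October 2054 has 31 days: 178 − 31 = 147 left.
November 2054 has 30 days: 147 − 30 = 117 left.
December 2054 has 31 days: 117 − 31 = 86 left.
January 2055 has 31 days: 86 − 31 = 55 left.
February 2055 has 28 days (2055 is not a leap year): 55 − 28 = 27 left.
27 days into March 2055 → March 27, 2055.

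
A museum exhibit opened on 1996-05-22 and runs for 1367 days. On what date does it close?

February 18, 2000

Counting forward 1367 days from May 22, 1996.
May has 31 days, so 31 − 22 = 9 days remain after May 22, 1996; 1367 − 9 = 1358 left.
June 1996 has 30 days: 1358 − 30 = 1328 left.
July 1996 has 31 days: 1328 − 31 = 1297 left.
August 1996 has 31 days: 1297 − 31 = 1266 left.
September 1996 has 30 days: 1266 − 30 = 1236 left.
October 1996 has 31 days: 1236 − 31 = 1205 left.
November 1996 has 30 days: 1205 − 30 = 1175 left.
December 1996 has 31 days: 1175 − 31 = 1144 left.
January 1997 has 31 days: 1144 − 31 = 1113 left.
February 1997 has 28 days (1997 is not a leap year): 1113 − 28 = 1085 left.
March 1997 has 31 days: 1085 − 31 = 1054 left.
April 1997 has 30 days: 1054 − 30 = 1024 left.
May 1997 has 31 days: 1024 − 31 = 993 left.
June 1997 has 30 days: 993 − 30 = 963 left.
July 1997 has 31 days: 963 − 31 = 932 left.
August 1997 has 31 days: 932 − 31 = 901 left.
September 1997 has 30 days: 901 − 30 = 871 left.
October 1997 has 31 days: 871 − 31 = 840 left.
November 1997 has 30 days: 840 − 30 = 810 left.
December 1997 has 31 days: 810 − 31 = 779 left.
January 1998 has 31 days: 779 − 31 = 748 left.
February 1998 has 28 days (1998 is not a leap year): 748 − 28 = 720 left.
March 1998 has 31 days: 720 − 31 = 689 left.
April 1998 has 30 days: 689 − 30 = 659 left.
May 1998 has 31 days: 659 − 31 = 628 left.
June 1998 has 30 days: 628 − 30 = 598 left.
July 1998 has 31 days: 598 − 31 = 567 left.
August 1998 has 31 days: 567 − 31 = 536 left.
September 1998 has 30 days: 536 − 30 = 506 left.
October 1998 has 31 days: 506 − 31 = 475 left.
November 1998 has 30 days: 475 − 30 = 445 left.
December 1998 has 31 days: 445 − 31 = 414 left.
January 1999 has 31 days: 414 − 31 = 383 left.
February 1999 has 28 days (1999 is not a leap year): 383 − 28 = 355 left.
March 1999 has 31 days: 355 − 31 = 324 left.
April 1999 has 30 days: 324 − 30 = 294 left.
May 1999 has 31 days: 294 − 31 = 263 left.
June 1999 has 30 days: 263 − 30 = 233 left.
July 1999 has 31 days: 233 − 31 = 202 left.
August 1999 has 31 days: 202 − 31 = 171 left.
September 1999 has 30 days: 171 − 30 = 141 left.
October 1999 has 31 days: 141 − 31 = 110 left.
November 1999 has 30 days: 110 − 30 = 80 left.
December 1999 has 31 days: 80 − 31 = 49 left.
January 2000 has 31 days: 49 − 31 = 18 left.
18 days into February 2000 → February 18, 2000.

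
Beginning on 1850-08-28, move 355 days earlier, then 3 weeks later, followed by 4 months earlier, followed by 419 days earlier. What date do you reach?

Going back 355 days from August 28, 1850:
Going back 28 days from August 28, 1850 reaches the end of the previous month; 355 − 28 = 327 left.
July 1850 has 31 days: 327 − 31 = 296 left.
June 1850 has 30 days: 296 − 30 = 266 left.
May 1850 has 31 days: 266 − 31 = 235 left.
April 1850 has 30 days: 235 − 30 = 205 left.
March 1850 has 31 days: 205 − 31 = 174 left.
February 1850 has 28 days (1850 is not a leap year): 174 − 28 = 146 left.
January 1850 has 31 days: 146 − 31 = 115 left.
December 1849 has 31 days: 115 − 31 = 84 left.
November 1849 has 30 days: 84 − 30 = 54 left.
October 1849 has 31 days: 54 − 31 = 23 left.
September 1849 has 30 days; 30 − 23 = 7 → September 7, 1849.
Adding 3 weeks (= 21 days) from September 7, 1849:
September has 30 days; 7 + 21 = 28, still in September.
Going back 4 months from September 28, 1849:
month 9 − 4 = 5 → May 1849.
Day 28 is valid in May, giving May 28, 1849.
Counting back 419 days from May 28, 1849:
Going back 28 days from May 28, 1849 reaches the end of the previous month; 419 − 28 = 391 left.
April 1849 has 30 days: 391 − 30 = 361 left.
March 1849 has 31 days: 361 − 31 = 330 left.
February 1849 has 28 days (1849 is not a leap year): 330 − 28 = 302 left.
January 1849 has 31 days: 302 − 31 = 271 left.
December 1848 has 31 days: 271 − 31 = 240 left.
November 1848 has 30 days: 240 − 30 = 210 left.
October 1848 has 31 days: 210 − 31 = 179 left.
September 1848 has 30 days: 179 − 30 = 149 left.
August 1848 has 31 days: 149 − 31 = 118 left.
July 1848 has 31 days: 118 − 31 = 87 left.
June 1848 has 30 days: 87 − 30 = 57 left.
May 1848 has 31 days: 57 − 31 = 26 left.
April 1848 has 30 days; 30 − 26 = 4 → April 4, 1848.

April 4, 1848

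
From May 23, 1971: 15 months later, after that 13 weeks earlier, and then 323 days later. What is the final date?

April 12, 1973

Adding 15 months from May 23, 1971:
month 5 + 15 = 20, which is month 8 of year 1972 → August 1972.
Day 23 is valid in August, giving August 23, 1972.
Going back 13 weeks (= 91 days) from August 23, 1972:
Going back 23 days from August 23, 1972 reaches the end of the previous month; 91 − 23 = 68 left.
July 1972 has 31 days: 68 − 31 = 37 left.
June 1972 has 30 days: 37 − 30 = 7 left.
May 1972 has 31 days; 31 − 7 = 24 → May 24, 1972.
Counting forward 323 days from May 24, 1972:
May has 31 days, so 31 − 24 = 7 days remain after May 24, 1972; 323 − 7 = 316 left.
June 1972 has 30 days: 316 − 30 = 286 left.
July 1972 has 31 days: 286 − 31 = 255 left.
August 1972 has 31 days: 255 − 31 = 224 left.
September 1972 has 30 days: 224 − 30 = 194 left.
October 1972 has 31 days: 194 − 31 = 163 left.
November 1972 has 30 days: 163 − 30 = 133 left.
December 1972 has 31 days: 133 − 31 = 102 left.
January 1973 has 31 days: 102 − 31 = 71 left.
February 1973 has 28 days (1973 is not a leap year): 71 − 28 = 43 left.
March 1973 has 31 days: 43 − 31 = 12 left.
12 days into April 1973 → April 12, 1973.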